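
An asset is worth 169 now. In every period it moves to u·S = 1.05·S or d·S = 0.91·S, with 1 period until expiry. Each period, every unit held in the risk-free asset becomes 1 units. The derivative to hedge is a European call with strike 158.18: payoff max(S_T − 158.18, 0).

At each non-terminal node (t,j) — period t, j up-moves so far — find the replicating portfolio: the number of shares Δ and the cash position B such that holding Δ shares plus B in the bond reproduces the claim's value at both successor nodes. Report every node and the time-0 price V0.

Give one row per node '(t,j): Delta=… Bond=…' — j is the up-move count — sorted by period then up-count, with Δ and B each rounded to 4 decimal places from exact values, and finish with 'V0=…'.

(0,0): Delta=0.8145 Bond=-125.2550
V0=12.3879

Since d<R<u, set p* = (R−d)/(u−d) = 0.6429; price each node as the discounted p*-expectation of its children.
Payoff layer (t=1): V(1,0)=0.0000, V(1,1)=19.2700
  t=0,j=0: stock 169.0000 → up 177.4500 (V=19.2700), down 153.7900 (V=0.0000). Price 12.3879; hedge Δ=0.8145, bond B=-125.2550.
The time-0 hedge costs 12.3879, which is the no-arbitrage price.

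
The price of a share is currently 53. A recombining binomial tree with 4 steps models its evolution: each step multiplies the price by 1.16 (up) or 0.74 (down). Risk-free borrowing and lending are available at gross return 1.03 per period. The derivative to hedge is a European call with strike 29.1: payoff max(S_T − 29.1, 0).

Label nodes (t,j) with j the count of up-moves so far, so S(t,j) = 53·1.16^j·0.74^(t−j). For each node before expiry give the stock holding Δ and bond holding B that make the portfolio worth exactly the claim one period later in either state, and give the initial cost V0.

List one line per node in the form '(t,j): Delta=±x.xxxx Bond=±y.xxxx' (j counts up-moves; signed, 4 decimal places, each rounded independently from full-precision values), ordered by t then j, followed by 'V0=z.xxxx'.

(0,0): Delta=0.9548 Bond=-23.0493
(1,0): Delta=0.8481 Bond=-19.5560
(1,1): Delta=0.9854 Bond=-25.6168
(2,0): Delta=0.5474 Bond=-11.4134
(2,1): Delta=0.9342 Bond=-24.0558
(2,2): Delta=1.0000 Bond=-27.4295
(3,0): Delta=0.0000 Bond=0.0000
(3,1): Delta=0.7039 Bond=-17.0256
(3,2): Delta=1.0000 Bond=-28.2524
(3,3): Delta=1.0000 Bond=-28.2524
V0=27.5574

No-arbitrage ⇒ martingale measure with p* = (R−d)/(u−d) = 0.6905.
Terminal values V(4,·): V(4,0)=0.0000, V(4,1)=0.0000, V(4,2)=9.9531, V(4,3)=32.1183, V(4,4)=66.8639
  t=3,j=0: stock 21.4769 → up 24.9132 (V=0.0000), down 15.8929 (V=0.0000). Price 0.0000; hedge Δ=0.0000, bond B=0.0000.
  t=3,j=1: stock 33.6664 → up 39.0531 (V=9.9531), down 24.9132 (V=0.0000). Price 6.6722; hedge Δ=0.7039, bond B=-17.0256.
  t=3,j=2: stock 52.7744 → up 61.2183 (V=32.1183), down 39.0531 (V=9.9531). Price 24.5220; hedge Δ=1.0000, bond B=-28.2524.
  t=3,j=3: stock 82.7275 → up 95.9639 (V=66.8639), down 61.2183 (V=32.1183). Price 54.4751; hedge Δ=1.0000, bond B=-28.2524.
  t=2,j=0: stock 29.0228 → up 33.6664 (V=6.6722), down 21.4769 (V=0.0000). Price 4.4728; hedge Δ=0.5474, bond B=-11.4134.
  t=2,j=1: stock 45.4952 → up 52.7744 (V=24.5220), down 33.6664 (V=6.6722). Price 18.4438; hedge Δ=0.9342, bond B=-24.0558.
  t=2,j=2: stock 71.3168 → up 82.7275 (V=54.4751), down 52.7744 (V=24.5220). Price 43.8873; hedge Δ=1.0000, bond B=-27.4295.
  t=1,j=0: stock 39.2200 → up 45.4952 (V=18.4438), down 29.0228 (V=4.4728). Price 13.7082; hedge Δ=0.8481, bond B=-19.5560.
  t=1,j=1: stock 61.4800 → up 71.3168 (V=43.8873), down 45.4952 (V=18.4438). Price 34.9630; hedge Δ=0.9854, bond B=-25.6168.
  t=0,j=0: stock 53.0000 → up 61.4800 (V=34.9630), down 39.2200 (V=13.7082). Price 27.5574; hedge Δ=0.9548, bond B=-23.0493.
Each (Δ,B) replicates both successor values, so the strategy is self-financing and V0 is arbitrage-free.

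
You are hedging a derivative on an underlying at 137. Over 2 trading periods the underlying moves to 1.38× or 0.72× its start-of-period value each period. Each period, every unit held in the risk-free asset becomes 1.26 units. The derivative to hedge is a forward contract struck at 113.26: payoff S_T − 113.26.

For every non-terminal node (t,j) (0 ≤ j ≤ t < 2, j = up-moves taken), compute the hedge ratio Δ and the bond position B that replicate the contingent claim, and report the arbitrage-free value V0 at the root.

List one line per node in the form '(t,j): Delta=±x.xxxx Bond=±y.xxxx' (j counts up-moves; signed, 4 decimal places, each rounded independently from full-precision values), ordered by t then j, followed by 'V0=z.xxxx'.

Since d<R<u, set p* = (R−d)/(u−d) = 0.8182; price each node as the discounted p*-expectation of its children.
Payoff layer (t=2): V(2,0)=-42.2392, V(2,1)=22.8632, V(2,2)=147.6428
Node (1,0) S=98.6400: V=(p*·22.8632+(1−p*)·-42.2392)/1.26=8.7511; Δ=(22.8632−-42.2392)/(136.1232−71.0208)=1.0000; B=V−Δ·S=-89.8889
Node (1,1) S=189.0600: V=(p*·147.6428+(1−p*)·22.8632)/1.26=99.1711; Δ=(147.6428−22.8632)/(260.9028−136.1232)=1.0000; B=V−Δ·S=-89.8889
Node (0,0) S=137.0000: V=(p*·99.1711+(1−p*)·8.7511)/1.26=65.6596; Δ=(99.1711−8.7511)/(189.0600−98.6400)=1.0000; B=V−Δ·S=-71.3404
Self-financing check: at every node Δ·S+B equals the discounted successor values.

(0,0): Delta=1.0000 Bond=-71.3404
(1,0): Delta=1.0000 Bond=-89.8889
(1,1): Delta=1.0000 Bond=-89.8889
V0=65.6596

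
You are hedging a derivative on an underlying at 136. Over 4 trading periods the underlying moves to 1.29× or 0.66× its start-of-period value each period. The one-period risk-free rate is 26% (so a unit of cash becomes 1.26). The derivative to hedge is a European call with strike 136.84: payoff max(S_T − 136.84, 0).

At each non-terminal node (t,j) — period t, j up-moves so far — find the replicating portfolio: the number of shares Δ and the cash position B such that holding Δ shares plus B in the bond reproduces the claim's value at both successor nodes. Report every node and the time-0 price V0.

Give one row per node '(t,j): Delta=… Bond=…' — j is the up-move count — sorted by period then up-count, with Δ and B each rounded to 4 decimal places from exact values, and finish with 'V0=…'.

(0,0): Delta=0.9692 Bond=-49.9067
(1,0): Delta=0.5642 Bond=-26.5284
(1,1): Delta=0.9796 Bond=-64.7001
(2,0): Delta=0.0000 Bond=0.0000
(2,1): Delta=0.5787 Bond=-35.0971
(2,2): Delta=0.9899 Bond=-83.8434
(3,0): Delta=0.0000 Bond=0.0000
(3,1): Delta=0.0000 Bond=0.0000
(3,2): Delta=0.5935 Bond=-46.4335
(3,3): Delta=1.0000 Bond=-108.6032
V0=81.9103

Risk-neutral probability p* = (R−d)/(u−d) = (1.26−0.66)/(1.29−0.66) = 0.9524.
Terminal payoffs: V(4,0)=0.0000, V(4,1)=0.0000, V(4,2)=0.0000, V(4,3)=55.8468, V(4,4)=239.7751
  t=3,j=0: stock 39.0995 → up 50.4383 (V=0.0000), down 25.8056 (V=0.0000). Price 0.0000; hedge Δ=0.0000, bond B=0.0000.
  t=3,j=1: stock 76.4217 → up 98.5839 (V=0.0000), down 50.4383 (V=0.0000). Price 0.0000; hedge Δ=0.0000, bond B=0.0000.
  t=3,j=2: stock 149.3696 → up 192.6868 (V=55.8468), down 98.5839 (V=0.0000). Price 42.2122; hedge Δ=0.5935, bond B=-46.4335.
  t=3,j=3: stock 291.9497 → up 376.6151 (V=239.7751), down 192.6868 (V=55.8468). Price 183.3465; hedge Δ=1.0000, bond B=-108.6032.
  t=2,j=0: stock 59.2416 → up 76.4217 (V=0.0000), down 39.0995 (V=0.0000). Price 0.0000; hedge Δ=0.0000, bond B=0.0000.
  t=2,j=1: stock 115.7904 → up 149.3696 (V=42.2122), down 76.4217 (V=0.0000). Price 31.9065; hedge Δ=0.5787, bond B=-35.0971.
  t=2,j=2: stock 226.3176 → up 291.9497 (V=183.3465), down 149.3696 (V=42.2122). Price 140.1792; hedge Δ=0.9899, bond B=-83.8434.
  t=1,j=0: stock 89.7600 → up 115.7904 (V=31.9065), down 59.2416 (V=0.0000). Price 24.1168; hedge Δ=0.5642, bond B=-26.5284.
  t=1,j=1: stock 175.4400 → up 226.3176 (V=140.1792), down 115.7904 (V=31.9065). Price 107.1614; hedge Δ=0.9796, bond B=-64.7001.
  t=0,j=0: stock 136.0000 → up 175.4400 (V=107.1614), down 89.7600 (V=24.1168). Price 81.9103; hedge Δ=0.9692, bond B=-49.9067.
Self-financing check: at every node Δ·S+B equals the discounted successor values.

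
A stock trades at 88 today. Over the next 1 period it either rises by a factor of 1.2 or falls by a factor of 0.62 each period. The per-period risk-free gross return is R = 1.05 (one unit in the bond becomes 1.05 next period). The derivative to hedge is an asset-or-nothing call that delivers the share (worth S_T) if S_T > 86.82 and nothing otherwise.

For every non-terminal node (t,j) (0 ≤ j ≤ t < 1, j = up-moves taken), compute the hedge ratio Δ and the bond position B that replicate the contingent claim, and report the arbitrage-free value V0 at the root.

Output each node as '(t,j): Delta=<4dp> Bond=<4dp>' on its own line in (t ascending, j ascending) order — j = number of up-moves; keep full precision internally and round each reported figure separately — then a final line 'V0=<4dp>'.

(0,0): Delta=2.0690 Bond=-107.5074
V0=74.5616

No-arbitrage ⇒ martingale measure with p* = (R−d)/(u−d) = 0.7414.
Terminal payoffs: V(1,0)=0.0000, V(1,1)=105.6000
(0,0): S=88.0000. Δ = (V_up−V_dn)/(S_up−S_dn) = (105.6000−0.0000)/(105.6000−54.5600) = 2.0690. V = [p*·105.6000 + (1−p*)·0.0000]/1.05 = 74.5616. B = V − Δ·S = -107.5074.
Root portfolio cost Δ·88+B reproduces V0=74.5616.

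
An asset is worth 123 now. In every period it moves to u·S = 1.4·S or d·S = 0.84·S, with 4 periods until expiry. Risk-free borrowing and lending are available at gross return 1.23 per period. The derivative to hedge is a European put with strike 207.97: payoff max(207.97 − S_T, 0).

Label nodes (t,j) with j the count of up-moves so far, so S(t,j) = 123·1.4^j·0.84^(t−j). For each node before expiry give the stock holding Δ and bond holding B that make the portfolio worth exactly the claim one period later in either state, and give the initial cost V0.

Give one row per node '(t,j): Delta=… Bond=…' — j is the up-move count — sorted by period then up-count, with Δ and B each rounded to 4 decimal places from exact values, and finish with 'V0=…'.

(0,0): Delta=-0.2416 Bond=38.3039
(1,0): Delta=-0.5814 Bond=82.2268
(1,1): Delta=-0.1527 Bond=31.8082
(2,0): Delta=-1.0000 Bond=137.4645
(2,1): Delta=-0.4720 Bond=85.3048
(2,2): Delta=-0.0692 Bond=18.9940
(3,0): Delta=-1.0000 Bond=169.0813
(3,1): Delta=-1.0000 Bond=169.0813
(3,2): Delta=-0.3339 Bond=76.9593
(3,3): Delta=0.0000 Bond=0.0000
V0=8.5868

The replicating-portfolio and risk-neutral prices coincide; use p* = (1.23−0.84)/(1.4−0.84) = 0.6964 for the latter.
Payoff layer (t=4): V(4,0)=146.7318, V(4,1)=105.9064, V(4,2)=37.8640, V(4,3)=0.0000, V(4,4)=0.0000
Node (3,0) S=72.9026: V=(p*·105.9064+(1−p*)·146.7318)/1.23=96.1787; Δ=(105.9064−146.7318)/(102.0636−61.2382)=-1.0000; B=V−Δ·S=169.0813
Node (3,1) S=121.5043: V=(p*·37.8640+(1−p*)·105.9064)/1.23=47.5770; Δ=(37.8640−105.9064)/(170.1060−102.0636)=-1.0000; B=V−Δ·S=169.0813
Node (3,2) S=202.5072: V=(p*·0.0000+(1−p*)·37.8640)/1.23=9.3451; Δ=(0.0000−37.8640)/(283.5101−170.1060)=-0.3339; B=V−Δ·S=76.9593
Node (3,3) S=337.5120: V=(p*·0.0000+(1−p*)·0.0000)/1.23=0.0000; Δ=(0.0000−0.0000)/(472.5168−283.5101)=0.0000; B=V−Δ·S=0.0000
Node (2,0) S=86.7888: V=(p*·47.5770+(1−p*)·96.1787)/1.23=50.6757; Δ=(47.5770−96.1787)/(121.5043−72.9026)=-1.0000; B=V−Δ·S=137.4645
Node (2,1) S=144.6480: V=(p*·9.3451+(1−p*)·47.5770)/1.23=17.0335; Δ=(9.3451−47.5770)/(202.5072−121.5043)=-0.4720; B=V−Δ·S=85.3048
Node (2,2) S=241.0800: V=(p*·0.0000+(1−p*)·9.3451)/1.23=2.3064; Δ=(0.0000−9.3451)/(337.5120−202.5072)=-0.0692; B=V−Δ·S=18.9940
Node (1,0) S=103.3200: V=(p*·17.0335+(1−p*)·50.6757)/1.23=22.1515; Δ=(17.0335−50.6757)/(144.6480−86.7888)=-0.5814; B=V−Δ·S=82.2268
Node (1,1) S=172.2000: V=(p*·2.3064+(1−p*)·17.0335)/1.23=5.5099; Δ=(2.3064−17.0335)/(241.0800−144.6480)=-0.1527; B=V−Δ·S=31.8082
Node (0,0) S=123.0000: V=(p*·5.5099+(1−p*)·22.1515)/1.23=8.5868; Δ=(5.5099−22.1515)/(172.2000−103.3200)=-0.2416; B=V−Δ·S=38.3039
Each (Δ,B) replicates both successor values, so the strategy is self-financing and V0 is arbitrage-free.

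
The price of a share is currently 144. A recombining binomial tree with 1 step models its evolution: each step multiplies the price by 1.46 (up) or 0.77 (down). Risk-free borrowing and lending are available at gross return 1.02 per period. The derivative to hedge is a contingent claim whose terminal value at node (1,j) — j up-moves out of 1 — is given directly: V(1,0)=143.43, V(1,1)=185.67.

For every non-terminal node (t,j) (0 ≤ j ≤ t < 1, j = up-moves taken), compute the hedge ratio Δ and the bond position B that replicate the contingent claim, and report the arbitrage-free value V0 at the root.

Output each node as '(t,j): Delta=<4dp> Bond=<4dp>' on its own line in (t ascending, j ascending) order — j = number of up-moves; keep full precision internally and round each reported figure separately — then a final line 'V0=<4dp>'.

(0,0): Delta=0.4251 Bond=94.4045
V0=155.6219

Under the risk-neutral measure, an up-move has probability p* = (R−d)/(u−d) = 0.3623 and values discount at R = 1.02.
Terminal values V(1,·): V(1,0)=143.4300, V(1,1)=185.6700
  t=0,j=0: stock 144.0000 → up 210.2400 (V=185.6700), down 110.8800 (V=143.4300). Price 155.6219; hedge Δ=0.4251, bond B=94.4045.
Check: Δ(0,0)·S0 + B(0,0) = 155.6219 = V0.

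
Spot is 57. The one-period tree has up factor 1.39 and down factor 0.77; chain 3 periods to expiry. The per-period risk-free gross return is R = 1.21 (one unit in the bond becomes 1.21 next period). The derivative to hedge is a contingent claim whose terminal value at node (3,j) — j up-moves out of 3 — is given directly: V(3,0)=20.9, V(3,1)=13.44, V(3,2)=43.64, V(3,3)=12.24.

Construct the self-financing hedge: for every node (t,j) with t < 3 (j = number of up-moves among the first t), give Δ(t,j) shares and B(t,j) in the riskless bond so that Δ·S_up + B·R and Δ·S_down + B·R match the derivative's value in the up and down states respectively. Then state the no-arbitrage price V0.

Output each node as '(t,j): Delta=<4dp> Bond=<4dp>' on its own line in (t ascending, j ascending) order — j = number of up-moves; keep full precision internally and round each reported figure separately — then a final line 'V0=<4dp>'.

(0,0): Delta=-0.0773 Bond=19.3303
(1,0): Delta=0.5851 Bond=-5.6840
(1,1): Delta=-0.2274 Bond=35.2834
(2,0): Delta=-0.3560 Bond=24.9296
(2,1): Delta=0.7984 Bond=-19.8896
(2,2): Delta=-0.4599 Bond=68.2949
V0=14.9253

The replicating-portfolio and risk-neutral prices coincide; use p* = (1.21−0.77)/(1.39−0.77) = 0.7097 for the latter.
Terminal values V(3,·): V(3,0)=20.9000, V(3,1)=13.4400, V(3,2)=43.6400, V(3,3)=12.2400
Node (2,0) S=33.7953: V=(p*·13.4400+(1−p*)·20.9000)/1.21=12.8974; Δ=(13.4400−20.9000)/(46.9755−26.0224)=-0.3560; B=V−Δ·S=24.9296
Node (2,1) S=61.0071: V=(p*·43.6400+(1−p*)·13.4400)/1.21=28.8200; Δ=(43.6400−13.4400)/(84.7999−46.9755)=0.7984; B=V−Δ·S=-19.8896
Node (2,2) S=110.1297: V=(p*·12.2400+(1−p*)·43.6400)/1.21=17.6497; Δ=(12.2400−43.6400)/(153.0803−84.7999)=-0.4599; B=V−Δ·S=68.2949
Node (1,0) S=43.8900: V=(p*·28.8200+(1−p*)·12.8974)/1.21=19.9978; Δ=(28.8200−12.8974)/(61.0071−33.7953)=0.5851; B=V−Δ·S=-5.6840
Node (1,1) S=79.2300: V=(p*·17.6497+(1−p*)·28.8200)/1.21=17.2667; Δ=(17.6497−28.8200)/(110.1297−61.0071)=-0.2274; B=V−Δ·S=35.2834
Node (0,0) S=57.0000: V=(p*·17.2667+(1−p*)·19.9978)/1.21=14.9253; Δ=(17.2667−19.9978)/(79.2300−43.8900)=-0.0773; B=V−Δ·S=19.3303
Self-financing check: at every node Δ·S+B equals the discounted successor values.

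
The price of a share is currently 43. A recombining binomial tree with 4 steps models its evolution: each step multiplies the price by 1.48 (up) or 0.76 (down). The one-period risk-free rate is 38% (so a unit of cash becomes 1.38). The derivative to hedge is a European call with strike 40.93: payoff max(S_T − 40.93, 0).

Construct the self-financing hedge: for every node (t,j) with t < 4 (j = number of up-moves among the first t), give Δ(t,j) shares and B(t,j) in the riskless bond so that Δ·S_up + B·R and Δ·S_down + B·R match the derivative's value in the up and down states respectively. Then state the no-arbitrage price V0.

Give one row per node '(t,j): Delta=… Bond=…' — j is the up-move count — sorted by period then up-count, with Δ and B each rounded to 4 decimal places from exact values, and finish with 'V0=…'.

The replicating-portfolio and risk-neutral prices coincide; use p* = (1.38−0.76)/(1.48−0.76) = 0.8611 for the latter.
At expiry t=4: V(4,0)=0.0000, V(4,1)=0.0000, V(4,2)=13.4725, V(4,3)=65.0118, V(4,4)=165.3776
(3,0): S=18.8760. Δ = (V_up−V_dn)/(S_up−S_dn) = (0.0000−0.0000)/(27.9364−14.3457) = 0.0000. V = [p*·0.0000 + (1−p*)·0.0000]/1.38 = 0.0000. B = V − Δ·S = 0.0000.
(3,1): S=36.7585. Δ = (V_up−V_dn)/(S_up−S_dn) = (13.4725−0.0000)/(54.4025−27.9364) = 0.5090. V = [p*·13.4725 + (1−p*)·0.0000]/1.38 = 8.4068. B = V − Δ·S = -10.3051.
(3,2): S=71.5823. Δ = (V_up−V_dn)/(S_up−S_dn) = (65.0118−13.4725)/(105.9418−54.4025) = 1.0000. V = [p*·65.0118 + (1−p*)·13.4725]/1.38 = 41.9229. B = V − Δ·S = -29.6594.
(3,3): S=139.3971. Δ = (V_up−V_dn)/(S_up−S_dn) = (165.3776−65.0118)/(206.3076−105.9418) = 1.0000. V = [p*·165.3776 + (1−p*)·65.0118]/1.38 = 109.7376. B = V − Δ·S = -29.6594.
(2,0): S=24.8368. Δ = (V_up−V_dn)/(S_up−S_dn) = (8.4068−0.0000)/(36.7585−18.8760) = 0.4701. V = [p*·8.4068 + (1−p*)·0.0000]/1.38 = 5.2458. B = V − Δ·S = -6.4303.
(2,1): S=48.3664. Δ = (V_up−V_dn)/(S_up−S_dn) = (41.9229−8.4068)/(71.5823−36.7585) = 0.9624. V = [p*·41.9229 + (1−p*)·8.4068]/1.38 = 27.0057. B = V − Δ·S = -19.5444.
(2,2): S=94.1872. Δ = (V_up−V_dn)/(S_up−S_dn) = (109.7376−41.9229)/(139.3971−71.5823) = 1.0000. V = [p*·109.7376 + (1−p*)·41.9229]/1.38 = 72.6949. B = V − Δ·S = -21.4923.
(1,0): S=32.6800. Δ = (V_up−V_dn)/(S_up−S_dn) = (27.0057−5.2458)/(48.3664−24.8368) = 0.9248. V = [p*·27.0057 + (1−p*)·5.2458]/1.38 = 17.3793. B = V − Δ·S = -12.8428.
(1,1): S=63.6400. Δ = (V_up−V_dn)/(S_up−S_dn) = (72.6949−27.0057)/(94.1872−48.3664) = 0.9971. V = [p*·72.6949 + (1−p*)·27.0057]/1.38 = 48.0791. B = V − Δ·S = -15.3781.
(0,0): S=43.0000. Δ = (V_up−V_dn)/(S_up−S_dn) = (48.0791−17.3793)/(63.6400−32.6800) = 0.9916. V = [p*·48.0791 + (1−p*)·17.3793]/1.38 = 31.7502. B = V − Δ·S = -10.8884.
Check: Δ(0,0)·S0 + B(0,0) = 31.7502 = V0.

(0,0): Delta=0.9916 Bond=-10.8884
(1,0): Delta=0.9248 Bond=-12.8428
(1,1): Delta=0.9971 Bond=-15.3781
(2,0): Delta=0.4701 Bond=-6.4303
(2,1): Delta=0.9624 Bond=-19.5444
(2,2): Delta=1.0000 Bond=-21.4923
(3,0): Delta=0.0000 Bond=0.0000
(3,1): Delta=0.5090 Bond=-10.3051
(3,2): Delta=1.0000 Bond=-29.6594
(3,3): Delta=1.0000 Bond=-29.6594
V0=31.7502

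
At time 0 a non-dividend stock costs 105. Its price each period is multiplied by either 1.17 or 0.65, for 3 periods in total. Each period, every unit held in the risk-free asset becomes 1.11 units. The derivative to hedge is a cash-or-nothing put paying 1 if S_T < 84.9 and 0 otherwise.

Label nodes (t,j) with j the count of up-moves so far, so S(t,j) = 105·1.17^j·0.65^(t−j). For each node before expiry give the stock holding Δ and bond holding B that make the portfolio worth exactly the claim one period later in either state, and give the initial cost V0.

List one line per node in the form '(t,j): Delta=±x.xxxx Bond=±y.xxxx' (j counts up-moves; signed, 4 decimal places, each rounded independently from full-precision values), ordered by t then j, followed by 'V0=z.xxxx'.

(0,0): Delta=-0.0030 Bond=0.3456
(1,0): Delta=-0.0225 Bond=1.7091
(1,1): Delta=-0.0016 Bond=0.2107
(2,0): Delta=0.0000 Bond=0.9009
(2,1): Delta=-0.0241 Bond=2.0270
(2,2): Delta=0.0000 Bond=0.0000
V0=0.0270

Under the risk-neutral measure, an up-move has probability p* = (R−d)/(u−d) = 0.8846 and values discount at R = 1.11.
Payoff layer (t=3): V(3,0)=1.0000, V(3,1)=1.0000, V(3,2)=0.0000, V(3,3)=0.0000
Node (2,0) S=44.3625: V=(p*·1.0000+(1−p*)·1.0000)/1.11=0.9009; Δ=(1.0000−1.0000)/(51.9041−28.8356)=0.0000; B=V−Δ·S=0.9009
Node (2,1) S=79.8525: V=(p*·0.0000+(1−p*)·1.0000)/1.11=0.1040; Δ=(0.0000−1.0000)/(93.4274−51.9041)=-0.0241; B=V−Δ·S=2.0270
Node (2,2) S=143.7345: V=(p*·0.0000+(1−p*)·0.0000)/1.11=0.0000; Δ=(0.0000−0.0000)/(168.1694−93.4274)=0.0000; B=V−Δ·S=0.0000
Node (1,0) S=68.2500: V=(p*·0.1040+(1−p*)·0.9009)/1.11=0.1765; Δ=(0.1040−0.9009)/(79.8525−44.3625)=-0.0225; B=V−Δ·S=1.7091
Node (1,1) S=122.8500: V=(p*·0.0000+(1−p*)·0.1040)/1.11=0.0108; Δ=(0.0000−0.1040)/(143.7345−79.8525)=-0.0016; B=V−Δ·S=0.2107
Node (0,0) S=105.0000: V=(p*·0.0108+(1−p*)·0.1765)/1.11=0.0270; Δ=(0.0108−0.1765)/(122.8500−68.2500)=-0.0030; B=V−Δ·S=0.3456
Root portfolio cost Δ·105+B reproduces V0=0.0270.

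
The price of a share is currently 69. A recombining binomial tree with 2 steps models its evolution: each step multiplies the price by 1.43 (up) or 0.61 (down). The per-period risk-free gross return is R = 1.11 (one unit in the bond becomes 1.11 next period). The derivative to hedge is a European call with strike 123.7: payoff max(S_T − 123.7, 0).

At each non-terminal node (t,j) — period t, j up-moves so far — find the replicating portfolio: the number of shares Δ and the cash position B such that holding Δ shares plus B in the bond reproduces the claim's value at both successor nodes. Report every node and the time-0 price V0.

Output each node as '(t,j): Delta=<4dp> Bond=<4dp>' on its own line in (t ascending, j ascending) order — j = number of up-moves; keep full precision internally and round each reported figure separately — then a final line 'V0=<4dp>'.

(0,0): Delta=0.1689 Bond=-6.4051
(1,0): Delta=0.0000 Bond=0.0000
(1,1): Delta=0.2150 Bond=-11.6599
V0=5.2501

No-arbitrage ⇒ martingale measure with p* = (R−d)/(u−d) = 0.6098.
At expiry t=2: V(2,0)=0.0000, V(2,1)=0.0000, V(2,2)=17.3981
Node (1,0) S=42.0900: V=(p*·0.0000+(1−p*)·0.0000)/1.11=0.0000; Δ=(0.0000−0.0000)/(60.1887−25.6749)=0.0000; B=V−Δ·S=0.0000
Node (1,1) S=98.6700: V=(p*·17.3981+(1−p*)·0.0000)/1.11=9.5573; Δ=(17.3981−0.0000)/(141.0981−60.1887)=0.2150; B=V−Δ·S=-11.6599
Node (0,0) S=69.0000: V=(p*·9.5573+(1−p*)·0.0000)/1.11=5.2501; Δ=(9.5573−0.0000)/(98.6700−42.0900)=0.1689; B=V−Δ·S=-6.4051
Each (Δ,B) replicates both successor values, so the strategy is self-financing and V0 is arbitrage-free.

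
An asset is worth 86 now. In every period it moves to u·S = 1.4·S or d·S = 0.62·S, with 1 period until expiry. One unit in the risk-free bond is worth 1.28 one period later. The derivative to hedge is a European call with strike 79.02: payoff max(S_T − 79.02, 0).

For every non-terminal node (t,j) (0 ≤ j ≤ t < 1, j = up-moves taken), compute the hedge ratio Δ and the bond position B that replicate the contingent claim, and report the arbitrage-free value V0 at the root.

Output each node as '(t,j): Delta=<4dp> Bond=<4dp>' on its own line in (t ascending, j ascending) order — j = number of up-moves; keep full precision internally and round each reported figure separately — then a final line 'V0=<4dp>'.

Risk-neutral probability p* = (R−d)/(u−d) = (1.28−0.62)/(1.4−0.62) = 0.8462.
Terminal payoffs: V(1,0)=0.0000, V(1,1)=41.3800
  t=0,j=0: stock 86.0000 → up 120.4000 (V=41.3800), down 53.3200 (V=0.0000). Price 27.3546; hedge Δ=0.6169, bond B=-25.6967.
The time-0 hedge costs 27.3546, which is the no-arbitrage price.

(0,0): Delta=0.6169 Bond=-25.6967
V0=27.3546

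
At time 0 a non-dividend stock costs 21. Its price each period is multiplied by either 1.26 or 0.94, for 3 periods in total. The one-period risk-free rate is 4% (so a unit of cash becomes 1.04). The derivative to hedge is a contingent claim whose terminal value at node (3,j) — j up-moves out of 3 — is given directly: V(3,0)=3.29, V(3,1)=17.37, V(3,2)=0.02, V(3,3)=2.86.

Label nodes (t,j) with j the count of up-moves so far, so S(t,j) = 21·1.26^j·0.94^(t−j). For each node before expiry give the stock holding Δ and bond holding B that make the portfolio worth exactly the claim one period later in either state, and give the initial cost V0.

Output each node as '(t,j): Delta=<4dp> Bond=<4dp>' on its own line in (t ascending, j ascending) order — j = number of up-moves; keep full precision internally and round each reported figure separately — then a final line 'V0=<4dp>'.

(0,0): Delta=-0.0719 Bond=9.3844
(1,0): Delta=0.6482 Bond=-4.4547
(1,1): Delta=-1.2538 Bond=41.0318
(2,0): Delta=2.3713 Bond=-36.6058
(2,1): Delta=-2.1799 Bond=65.7073
(2,2): Delta=0.2662 Bond=-8.0024
V0=7.8741

No-arbitrage ⇒ martingale measure with p* = (R−d)/(u−d) = 0.3125.
At expiry t=3: V(3,0)=3.2900, V(3,1)=17.3700, V(3,2)=0.0200, V(3,3)=2.8600
Node (2,0) S=18.5556: V=(p*·17.3700+(1−p*)·3.2900)/1.04=7.3942; Δ=(17.3700−3.2900)/(23.3801−17.4423)=2.3713; B=V−Δ·S=-36.6058
Node (2,1) S=24.8724: V=(p*·0.0200+(1−p*)·17.3700)/1.04=11.4886; Δ=(0.0200−17.3700)/(31.3392−23.3801)=-2.1799; B=V−Δ·S=65.7073
Node (2,2) S=33.3396: V=(p*·2.8600+(1−p*)·0.0200)/1.04=0.8726; Δ=(2.8600−0.0200)/(42.0079−31.3392)=0.2662; B=V−Δ·S=-8.0024
Node (1,0) S=19.7400: V=(p*·11.4886+(1−p*)·7.3942)/1.04=8.3401; Δ=(11.4886−7.3942)/(24.8724−18.5556)=0.6482; B=V−Δ·S=-4.4547
Node (1,1) S=26.4600: V=(p*·0.8726+(1−p*)·11.4886)/1.04=7.8568; Δ=(0.8726−11.4886)/(33.3396−24.8724)=-1.2538; B=V−Δ·S=41.0318
Node (0,0) S=21.0000: V=(p*·7.8568+(1−p*)·8.3401)/1.04=7.8741; Δ=(7.8568−8.3401)/(26.4600−19.7400)=-0.0719; B=V−Δ·S=9.3844
Check: Δ(0,0)·S0 + B(0,0) = 7.8741 = V0.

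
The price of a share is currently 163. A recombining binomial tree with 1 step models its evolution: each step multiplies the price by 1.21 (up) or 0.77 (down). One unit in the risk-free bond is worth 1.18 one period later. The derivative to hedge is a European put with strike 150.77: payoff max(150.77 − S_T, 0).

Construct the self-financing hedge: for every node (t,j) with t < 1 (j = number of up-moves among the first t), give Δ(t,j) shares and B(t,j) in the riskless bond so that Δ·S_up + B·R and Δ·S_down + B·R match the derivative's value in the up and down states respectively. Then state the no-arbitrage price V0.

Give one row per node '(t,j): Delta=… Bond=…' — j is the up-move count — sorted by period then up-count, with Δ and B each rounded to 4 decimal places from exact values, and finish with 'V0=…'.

The replicating-portfolio and risk-neutral prices coincide; use p* = (1.18−0.77)/(1.21−0.77) = 0.9318 for the latter.
Terminal payoffs: V(1,0)=25.2600, V(1,1)=0.0000
Node (0,0) S=163.0000: V=(p*·0.0000+(1−p*)·25.2600)/1.18=1.4596; Δ=(0.0000−25.2600)/(197.2300−125.5100)=-0.3522; B=V−Δ·S=58.8686
The time-0 hedge costs 1.4596, which is the no-arbitrage price.

(0,0): Delta=-0.3522 Bond=58.8686
V0=1.4596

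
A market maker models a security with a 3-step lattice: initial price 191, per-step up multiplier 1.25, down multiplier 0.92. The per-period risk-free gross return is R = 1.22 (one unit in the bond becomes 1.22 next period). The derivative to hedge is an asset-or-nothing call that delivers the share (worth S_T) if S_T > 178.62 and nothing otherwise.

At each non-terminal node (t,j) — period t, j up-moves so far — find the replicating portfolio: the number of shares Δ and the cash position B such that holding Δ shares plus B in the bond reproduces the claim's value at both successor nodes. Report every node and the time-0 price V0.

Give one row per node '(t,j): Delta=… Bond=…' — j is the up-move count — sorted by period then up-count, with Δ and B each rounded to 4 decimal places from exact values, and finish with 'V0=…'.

Under the risk-neutral measure, an up-move has probability p* = (R−d)/(u−d) = 0.9091 and values discount at R = 1.22.
Terminal values V(3,·): V(3,0)=0.0000, V(3,1)=202.0780, V(3,2)=274.5625, V(3,3)=373.0469
Node (2,0) S=161.6624: V=(p*·202.0780+(1−p*)·0.0000)/1.22=150.5797; Δ=(202.0780−0.0000)/(202.0780−148.7294)=3.7879; B=V−Δ·S=-461.7778
Node (2,1) S=219.6500: V=(p*·274.5625+(1−p*)·202.0780)/1.22=219.6500; Δ=(274.5625−202.0780)/(274.5625−202.0780)=1.0000; B=V−Δ·S=0.0000
Node (2,2) S=298.4375: V=(p*·373.0469+(1−p*)·274.5625)/1.22=298.4375; Δ=(373.0469−274.5625)/(373.0469−274.5625)=1.0000; B=V−Δ·S=0.0000
Node (1,0) S=175.7200: V=(p*·219.6500+(1−p*)·150.5797)/1.22=174.8942; Δ=(219.6500−150.5797)/(219.6500−161.6624)=1.1911; B=V−Δ·S=-34.4097
Node (1,1) S=238.7500: V=(p*·298.4375+(1−p*)·219.6500)/1.22=238.7500; Δ=(298.4375−219.6500)/(298.4375−219.6500)=1.0000; B=V−Δ·S=0.0000
Node (0,0) S=191.0000: V=(p*·238.7500+(1−p*)·174.8942)/1.22=190.9385; Δ=(238.7500−174.8942)/(238.7500−175.7200)=1.0131; B=V−Δ·S=-2.5641
Check: Δ(0,0)·S0 + B(0,0) = 190.9385 = V0.

(0,0): Delta=1.0131 Bond=-2.5641
(1,0): Delta=1.1911 Bond=-34.4097
(1,1): Delta=1.0000 Bond=0.0000
(2,0): Delta=3.7879 Bond=-461.7778
(2,1): Delta=1.0000 Bond=0.0000
(2,2): Delta=1.0000 Bond=0.0000
V0=190.9385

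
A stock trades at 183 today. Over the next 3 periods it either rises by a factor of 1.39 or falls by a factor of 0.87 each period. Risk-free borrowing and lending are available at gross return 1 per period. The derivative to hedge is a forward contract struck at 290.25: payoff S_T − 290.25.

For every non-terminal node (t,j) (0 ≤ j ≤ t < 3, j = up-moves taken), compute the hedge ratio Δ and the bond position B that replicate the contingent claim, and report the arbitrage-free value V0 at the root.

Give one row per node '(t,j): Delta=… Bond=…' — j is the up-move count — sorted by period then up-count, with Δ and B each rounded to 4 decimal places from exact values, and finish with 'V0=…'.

(0,0): Delta=1.0000 Bond=-290.2500
(1,0): Delta=1.0000 Bond=-290.2500
(1,1): Delta=1.0000 Bond=-290.2500
(2,0): Delta=1.0000 Bond=-290.2500
(2,1): Delta=1.0000 Bond=-290.2500
(2,2): Delta=1.0000 Bond=-290.2500
V0=-107.2500

No-arbitrage ⇒ martingale measure with p* = (R−d)/(u−d) = 0.2500.
Payoff layer (t=3): V(3,0)=-169.7440, V(3,1)=-97.7173, V(3,2)=17.3596, V(3,3)=201.2183
(2,0): S=138.5127. Δ = (V_up−V_dn)/(S_up−S_dn) = (-97.7173−-169.7440)/(192.5327−120.5060) = 1.0000. V = [p*·-97.7173 + (1−p*)·-169.7440]/1 = -151.7373. B = V − Δ·S = -290.2500.
(2,1): S=221.3019. Δ = (V_up−V_dn)/(S_up−S_dn) = (17.3596−-97.7173)/(307.6096−192.5327) = 1.0000. V = [p*·17.3596 + (1−p*)·-97.7173]/1 = -68.9481. B = V − Δ·S = -290.2500.
(2,2): S=353.5743. Δ = (V_up−V_dn)/(S_up−S_dn) = (201.2183−17.3596)/(491.4683−307.6096) = 1.0000. V = [p*·201.2183 + (1−p*)·17.3596]/1 = 63.3243. B = V − Δ·S = -290.2500.
(1,0): S=159.2100. Δ = (V_up−V_dn)/(S_up−S_dn) = (-68.9481−-151.7373)/(221.3019−138.5127) = 1.0000. V = [p*·-68.9481 + (1−p*)·-151.7373]/1 = -131.0400. B = V − Δ·S = -290.2500.
(1,1): S=254.3700. Δ = (V_up−V_dn)/(S_up−S_dn) = (63.3243−-68.9481)/(353.5743−221.3019) = 1.0000. V = [p*·63.3243 + (1−p*)·-68.9481]/1 = -35.8800. B = V − Δ·S = -290.2500.
(0,0): S=183.0000. Δ = (V_up−V_dn)/(S_up−S_dn) = (-35.8800−-131.0400)/(254.3700−159.2100) = 1.0000. V = [p*·-35.8800 + (1−p*)·-131.0400]/1 = -107.2500. B = V − Δ·S = -290.2500.
Check: Δ(0,0)·S0 + B(0,0) = -107.2500 = V0.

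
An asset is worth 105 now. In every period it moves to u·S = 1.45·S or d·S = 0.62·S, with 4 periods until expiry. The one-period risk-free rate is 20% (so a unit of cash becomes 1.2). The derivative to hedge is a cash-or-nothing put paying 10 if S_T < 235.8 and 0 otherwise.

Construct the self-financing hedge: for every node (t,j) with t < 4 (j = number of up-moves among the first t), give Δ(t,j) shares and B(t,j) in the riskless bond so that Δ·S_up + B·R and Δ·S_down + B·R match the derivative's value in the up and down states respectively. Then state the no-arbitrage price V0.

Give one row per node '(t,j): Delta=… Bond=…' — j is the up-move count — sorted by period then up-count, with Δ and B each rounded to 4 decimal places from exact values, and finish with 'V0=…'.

(0,0): Delta=-0.0227 Bond=6.0518
(1,0): Delta=0.0000 Bond=5.7870
(1,1): Delta=-0.0268 Bond=7.8979
(2,0): Delta=0.0000 Bond=6.9444
(2,1): Delta=0.0000 Bond=6.9444
(2,2): Delta=-0.0318 Bond=10.5694
(3,0): Delta=0.0000 Bond=8.3333
(3,1): Delta=0.0000 Bond=8.3333
(3,2): Delta=0.0000 Bond=8.3333
(3,3): Delta=-0.0376 Bond=14.5582
V0=3.6726

Since d<R<u, set p* = (R−d)/(u−d) = 0.6988; price each node as the discounted p*-expectation of its children.
Payoff layer (t=4): V(4,0)=10.0000, V(4,1)=10.0000, V(4,2)=10.0000, V(4,3)=10.0000, V(4,4)=0.0000
(3,0): S=25.0244. Δ = (V_up−V_dn)/(S_up−S_dn) = (10.0000−10.0000)/(36.2854−15.5152) = 0.0000. V = [p*·10.0000 + (1−p*)·10.0000]/1.2 = 8.3333. B = V − Δ·S = 8.3333.
(3,1): S=58.5249. Δ = (V_up−V_dn)/(S_up−S_dn) = (10.0000−10.0000)/(84.8611−36.2854) = 0.0000. V = [p*·10.0000 + (1−p*)·10.0000]/1.2 = 8.3333. B = V − Δ·S = 8.3333.
(3,2): S=136.8727. Δ = (V_up−V_dn)/(S_up−S_dn) = (10.0000−10.0000)/(198.4655−84.8611) = 0.0000. V = [p*·10.0000 + (1−p*)·10.0000]/1.2 = 8.3333. B = V − Δ·S = 8.3333.
(3,3): S=320.1056. Δ = (V_up−V_dn)/(S_up−S_dn) = (0.0000−10.0000)/(464.1532−198.4655) = -0.0376. V = [p*·0.0000 + (1−p*)·10.0000]/1.2 = 2.5100. B = V − Δ·S = 14.5582.
(2,0): S=40.3620. Δ = (V_up−V_dn)/(S_up−S_dn) = (8.3333−8.3333)/(58.5249−25.0244) = 0.0000. V = [p*·8.3333 + (1−p*)·8.3333]/1.2 = 6.9444. B = V − Δ·S = 6.9444.
(2,1): S=94.3950. Δ = (V_up−V_dn)/(S_up−S_dn) = (8.3333−8.3333)/(136.8727−58.5249) = 0.0000. V = [p*·8.3333 + (1−p*)·8.3333]/1.2 = 6.9444. B = V − Δ·S = 6.9444.
(2,2): S=220.7625. Δ = (V_up−V_dn)/(S_up−S_dn) = (2.5100−8.3333)/(320.1056−136.8727) = -0.0318. V = [p*·2.5100 + (1−p*)·8.3333]/1.2 = 3.5534. B = V − Δ·S = 10.5694.
(1,0): S=65.1000. Δ = (V_up−V_dn)/(S_up−S_dn) = (6.9444−6.9444)/(94.3950−40.3620) = 0.0000. V = [p*·6.9444 + (1−p*)·6.9444]/1.2 = 5.7870. B = V − Δ·S = 5.7870.
(1,1): S=152.2500. Δ = (V_up−V_dn)/(S_up−S_dn) = (3.5534−6.9444)/(220.7625−94.3950) = -0.0268. V = [p*·3.5534 + (1−p*)·6.9444]/1.2 = 3.8123. B = V − Δ·S = 7.8979.
(0,0): S=105.0000. Δ = (V_up−V_dn)/(S_up−S_dn) = (3.8123−5.7870)/(152.2500−65.1000) = -0.0227. V = [p*·3.8123 + (1−p*)·5.7870]/1.2 = 3.6726. B = V − Δ·S = 6.0518.
The time-0 hedge costs 3.6726, which is the no-arbitrage price.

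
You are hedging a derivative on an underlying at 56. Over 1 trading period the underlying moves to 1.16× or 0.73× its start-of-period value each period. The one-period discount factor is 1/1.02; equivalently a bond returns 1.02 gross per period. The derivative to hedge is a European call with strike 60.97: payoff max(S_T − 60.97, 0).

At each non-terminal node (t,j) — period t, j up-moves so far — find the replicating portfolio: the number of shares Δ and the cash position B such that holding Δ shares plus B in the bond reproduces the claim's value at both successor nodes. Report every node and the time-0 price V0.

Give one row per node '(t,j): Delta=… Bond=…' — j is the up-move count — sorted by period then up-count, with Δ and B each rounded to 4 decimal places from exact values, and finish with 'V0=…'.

Risk-neutral probability p* = (R−d)/(u−d) = (1.02−0.73)/(1.16−0.73) = 0.6744.
Terminal values V(1,·): V(1,0)=0.0000, V(1,1)=3.9900
Node (0,0) S=56.0000: V=(p*·3.9900+(1−p*)·0.0000)/1.02=2.6382; Δ=(3.9900−0.0000)/(64.9600−40.8800)=0.1657; B=V−Δ·S=-6.6409
Each (Δ,B) replicates both successor values, so the strategy is self-financing and V0 is arbitrage-free.

(0,0): Delta=0.1657 Bond=-6.6409
V0=2.6382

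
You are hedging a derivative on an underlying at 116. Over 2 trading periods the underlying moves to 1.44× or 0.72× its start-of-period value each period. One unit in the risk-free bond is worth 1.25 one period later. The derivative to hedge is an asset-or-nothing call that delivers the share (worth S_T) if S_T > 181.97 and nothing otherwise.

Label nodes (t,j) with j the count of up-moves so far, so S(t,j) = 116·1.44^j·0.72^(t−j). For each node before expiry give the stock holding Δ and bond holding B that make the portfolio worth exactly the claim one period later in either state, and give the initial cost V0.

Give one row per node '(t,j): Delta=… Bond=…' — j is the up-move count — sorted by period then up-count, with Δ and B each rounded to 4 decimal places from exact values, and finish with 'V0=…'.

Under the risk-neutral measure, an up-move has probability p* = (R−d)/(u−d) = 0.7361 and values discount at R = 1.25.
Terminal payoffs: V(2,0)=0.0000, V(2,1)=0.0000, V(2,2)=240.5376
Node (1,0) S=83.5200: V=(p*·0.0000+(1−p*)·0.0000)/1.25=0.0000; Δ=(0.0000−0.0000)/(120.2688−60.1344)=0.0000; B=V−Δ·S=0.0000
Node (1,1) S=167.0400: V=(p*·240.5376+(1−p*)·0.0000)/1.25=141.6499; Δ=(240.5376−0.0000)/(240.5376−120.2688)=2.0000; B=V−Δ·S=-192.4301
Node (0,0) S=116.0000: V=(p*·141.6499+(1−p*)·0.0000)/1.25=83.4161; Δ=(141.6499−0.0000)/(167.0400−83.5200)=1.6960; B=V−Δ·S=-113.3199
Root portfolio cost Δ·116+B reproduces V0=83.4161.

(0,0): Delta=1.6960 Bond=-113.3199
(1,0): Delta=0.0000 Bond=0.0000
(1,1): Delta=2.0000 Bond=-192.4301
V0=83.4161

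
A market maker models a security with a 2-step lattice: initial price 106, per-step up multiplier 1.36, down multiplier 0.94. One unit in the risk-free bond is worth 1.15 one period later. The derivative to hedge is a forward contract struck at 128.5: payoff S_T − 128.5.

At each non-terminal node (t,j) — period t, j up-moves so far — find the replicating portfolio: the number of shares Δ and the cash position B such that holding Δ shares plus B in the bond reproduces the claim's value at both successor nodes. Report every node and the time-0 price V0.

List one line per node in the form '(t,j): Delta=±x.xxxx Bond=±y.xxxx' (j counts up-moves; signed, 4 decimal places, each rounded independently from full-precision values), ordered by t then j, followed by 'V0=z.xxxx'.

Risk-neutral probability p* = (R−d)/(u−d) = (1.15−0.94)/(1.36−0.94) = 0.5000.
Payoff layer (t=2): V(2,0)=-34.8384, V(2,1)=7.0104, V(2,2)=67.5576
(1,0): S=99.6400. Δ = (V_up−V_dn)/(S_up−S_dn) = (7.0104−-34.8384)/(135.5104−93.6616) = 1.0000. V = [p*·7.0104 + (1−p*)·-34.8384]/1.15 = -12.0991. B = V − Δ·S = -111.7391.
(1,1): S=144.1600. Δ = (V_up−V_dn)/(S_up−S_dn) = (67.5576−7.0104)/(196.0576−135.5104) = 1.0000. V = [p*·67.5576 + (1−p*)·7.0104]/1.15 = 32.4209. B = V − Δ·S = -111.7391.
(0,0): S=106.0000. Δ = (V_up−V_dn)/(S_up−S_dn) = (32.4209−-12.0991)/(144.1600−99.6400) = 1.0000. V = [p*·32.4209 + (1−p*)·-12.0991]/1.15 = 8.8355. B = V − Δ·S = -97.1645.
The time-0 hedge costs 8.8355, which is the no-arbitrage price.

(0,0): Delta=1.0000 Bond=-97.1645
(1,0): Delta=1.0000 Bond=-111.7391
(1,1): Delta=1.0000 Bond=-111.7391
V0=8.8355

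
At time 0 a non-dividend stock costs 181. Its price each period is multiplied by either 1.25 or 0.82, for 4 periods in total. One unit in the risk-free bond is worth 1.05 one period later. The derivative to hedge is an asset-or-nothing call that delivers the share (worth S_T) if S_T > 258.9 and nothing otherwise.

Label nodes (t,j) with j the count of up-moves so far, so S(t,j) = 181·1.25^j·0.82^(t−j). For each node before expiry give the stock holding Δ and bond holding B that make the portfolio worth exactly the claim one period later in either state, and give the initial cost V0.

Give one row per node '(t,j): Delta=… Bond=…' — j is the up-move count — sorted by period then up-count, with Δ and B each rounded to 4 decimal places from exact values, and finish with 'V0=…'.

The replicating-portfolio and risk-neutral prices coincide; use p* = (1.05−0.82)/(1.25−0.82) = 0.5349 for the latter.
Terminal values V(4,·): V(4,0)=0.0000, V(4,1)=0.0000, V(4,2)=0.0000, V(4,3)=289.8828, V(4,4)=441.8945
Node (3,0) S=99.7976: V=(p*·0.0000+(1−p*)·0.0000)/1.05=0.0000; Δ=(0.0000−0.0000)/(124.7470−81.8340)=0.0000; B=V−Δ·S=0.0000
Node (3,1) S=152.1305: V=(p*·0.0000+(1−p*)·0.0000)/1.05=0.0000; Δ=(0.0000−0.0000)/(190.1631−124.7470)=0.0000; B=V−Δ·S=0.0000
Node (3,2) S=231.9062: V=(p*·289.8828+(1−p*)·0.0000)/1.05=147.6701; Δ=(289.8828−0.0000)/(289.8828−190.1631)=2.9070; B=V−Δ·S=-526.4760
Node (3,3) S=353.5156: V=(p*·441.8945+(1−p*)·289.8828)/1.05=353.5156; Δ=(441.8945−289.8828)/(441.8945−289.8828)=1.0000; B=V−Δ·S=0.0000
Node (2,0) S=121.7044: V=(p*·0.0000+(1−p*)·0.0000)/1.05=0.0000; Δ=(0.0000−0.0000)/(152.1305−99.7976)=0.0000; B=V−Δ·S=0.0000
Node (2,1) S=185.5250: V=(p*·147.6701+(1−p*)·0.0000)/1.05=75.2251; Δ=(147.6701−0.0000)/(231.9062−152.1305)=1.8511; B=V−Δ·S=-268.1937
Node (2,2) S=282.8125: V=(p*·353.5156+(1−p*)·147.6701)/1.05=245.4986; Δ=(353.5156−147.6701)/(353.5156−231.9062)=1.6927; B=V−Δ·S=-233.2120
Node (1,0) S=148.4200: V=(p*·75.2251+(1−p*)·0.0000)/1.05=38.3206; Δ=(75.2251−0.0000)/(185.5250−121.7044)=1.1787; B=V−Δ·S=-136.6214
Node (1,1) S=226.2500: V=(p*·245.4986+(1−p*)·75.2251)/1.05=158.3825; Δ=(245.4986−75.2251)/(282.8125−185.5250)=1.7502; B=V−Δ·S=-237.6024
Node (0,0) S=181.0000: V=(p*·158.3825+(1−p*)·38.3206)/1.05=97.6569; Δ=(158.3825−38.3206)/(226.2500−148.4200)=1.5426; B=V−Δ·S=-181.5567
Root portfolio cost Δ·181+B reproduces V0=97.6569.

(0,0): Delta=1.5426 Bond=-181.5567
(1,0): Delta=1.1787 Bond=-136.6214
(1,1): Delta=1.7502 Bond=-237.6024
(2,0): Delta=0.0000 Bond=0.0000
(2,1): Delta=1.8511 Bond=-268.1937
(2,2): Delta=1.6927 Bond=-233.2120
(3,0): Delta=0.0000 Bond=0.0000
(3,1): Delta=0.0000 Bond=0.0000
(3,2): Delta=2.9070 Bond=-526.4760
(3,3): Delta=1.0000 Bond=0.0000
V0=97.6569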